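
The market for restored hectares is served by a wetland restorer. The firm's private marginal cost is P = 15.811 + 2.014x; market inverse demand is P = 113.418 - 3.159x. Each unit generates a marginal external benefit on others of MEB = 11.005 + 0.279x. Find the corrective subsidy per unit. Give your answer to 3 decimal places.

Social marginal cost = private MC − MEB = 4.806 + 1.735x.
Set SMC = demand: 4.806 + 1.735x = 113.418 - 3.159x → x* = 22.1929.
The Pigouvian subsidy equals MEB at x*: 11.005 + 0.279×22.1929 = 17.1968.

subsidy = 17.197 per unit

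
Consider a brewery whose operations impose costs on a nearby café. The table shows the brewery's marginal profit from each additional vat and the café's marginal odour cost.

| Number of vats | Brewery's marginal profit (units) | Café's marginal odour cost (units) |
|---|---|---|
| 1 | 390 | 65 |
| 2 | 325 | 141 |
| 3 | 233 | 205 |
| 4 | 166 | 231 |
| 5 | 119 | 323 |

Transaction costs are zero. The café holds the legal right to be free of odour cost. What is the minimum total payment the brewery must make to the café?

Efficient level: marginal profit ≥ marginal odour cost through level 3, so k* = 3.
With the café holding the right, the brewery must at least compensate total damage at k*: 65 + 141 + 205 = 411.

411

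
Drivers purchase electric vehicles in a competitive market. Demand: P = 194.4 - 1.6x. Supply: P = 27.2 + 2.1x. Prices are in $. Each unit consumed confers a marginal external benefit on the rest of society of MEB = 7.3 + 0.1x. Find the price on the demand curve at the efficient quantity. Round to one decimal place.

Social marginal benefit = demand + MEB = 201.7 - 1.5x.
Set SMB = MC: 201.7 - 1.5x = 27.2 + 2.1x → x* = 48.4722.
Consumer price on the demand curve at x*: 194.4 − 1.6×48.4722 = 116.8445.

P = $116.8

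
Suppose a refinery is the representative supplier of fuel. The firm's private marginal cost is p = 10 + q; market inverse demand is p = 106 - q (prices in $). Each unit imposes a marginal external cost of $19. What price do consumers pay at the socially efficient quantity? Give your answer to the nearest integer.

Social marginal cost = private MC + MEC = 29 + q.
Set SMC = demand: 29 + q = 106 - q → q* = 38.5000.
Consumer price on the demand curve at q*: 106 − 1×38.5000 = 67.5000.

P = $68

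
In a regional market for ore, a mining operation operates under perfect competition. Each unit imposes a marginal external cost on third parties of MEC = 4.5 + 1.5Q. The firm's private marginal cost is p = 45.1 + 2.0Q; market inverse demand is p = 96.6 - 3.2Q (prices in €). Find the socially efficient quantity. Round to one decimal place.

Q* = 7.0

Social marginal cost = private MC + MEC = 49.6 + 3.5Q.
Set SMC = demand: 49.6 + 3.5Q = 96.6 - 3.2Q → Q* = 7.0149.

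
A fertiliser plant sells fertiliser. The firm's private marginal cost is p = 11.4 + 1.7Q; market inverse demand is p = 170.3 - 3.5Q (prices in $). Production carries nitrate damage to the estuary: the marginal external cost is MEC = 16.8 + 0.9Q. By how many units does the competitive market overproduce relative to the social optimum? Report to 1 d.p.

Market equilibrium (private): 11.4 + 1.7Q = 170.3 - 3.5Q → Q_m = 30.5577.
Social marginal cost = private MC + MEC = 28.2 + 2.6Q.
Set SMC = demand: 28.2 + 2.6Q = 170.3 - 3.5Q → Q* = 23.2951.
Gap = |30.5577 − 23.2951| = 7.2626.

7.3 units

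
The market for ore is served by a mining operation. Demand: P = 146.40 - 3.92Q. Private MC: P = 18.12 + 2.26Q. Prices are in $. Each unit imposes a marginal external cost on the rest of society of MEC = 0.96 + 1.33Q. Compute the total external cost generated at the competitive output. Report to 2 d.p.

$306.45

Market equilibrium (private): 18.12 + 2.26Q = 146.40 - 3.92Q → Q_m = 20.7573.
Total external cost = ∫₀^{Q_m} (0.96 + 1.33Q) dQ = 0.96×20.7573 + ½×1.33×20.7573² = 306.4526.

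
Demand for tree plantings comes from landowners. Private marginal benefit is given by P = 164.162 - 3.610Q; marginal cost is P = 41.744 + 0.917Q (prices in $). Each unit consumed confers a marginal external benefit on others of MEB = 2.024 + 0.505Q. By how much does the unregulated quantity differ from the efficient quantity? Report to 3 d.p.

Market equilibrium (private): 41.744 + 0.917Q = 164.162 - 3.610Q → Q_m = 27.0417.
Social marginal benefit = demand + MEB = 166.186 - 3.105Q.
Set SMB = MC: 166.186 - 3.105Q = 41.744 + 0.917Q → Q* = 30.9403.
Gap = |27.0417 − 30.9403| = 3.8986.

3.899 units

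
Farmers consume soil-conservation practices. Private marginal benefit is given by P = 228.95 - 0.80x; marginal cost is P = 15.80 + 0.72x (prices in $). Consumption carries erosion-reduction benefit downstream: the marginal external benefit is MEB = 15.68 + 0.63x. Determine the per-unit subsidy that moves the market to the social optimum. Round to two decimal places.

Social marginal benefit = demand + MEB = 244.63 - 0.17x.
Set SMB = MC: 244.63 - 0.17x = 15.80 + 0.72x → x* = 257.1124.
The Pigouvian subsidy equals MEB at x*: 15.68 + 0.63×257.1124 = 177.6608.

subsidy = $177.66 per unit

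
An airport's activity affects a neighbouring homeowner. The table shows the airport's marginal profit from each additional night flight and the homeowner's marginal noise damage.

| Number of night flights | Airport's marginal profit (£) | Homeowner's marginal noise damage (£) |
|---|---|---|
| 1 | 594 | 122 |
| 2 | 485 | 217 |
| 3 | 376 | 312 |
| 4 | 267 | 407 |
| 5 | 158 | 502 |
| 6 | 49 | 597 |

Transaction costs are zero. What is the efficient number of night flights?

3

Bargaining reaches the level where marginal profit last exceeds marginal noise damage.
That holds through level 3 (376 ≥ 312) but not at 4 (267 < 407).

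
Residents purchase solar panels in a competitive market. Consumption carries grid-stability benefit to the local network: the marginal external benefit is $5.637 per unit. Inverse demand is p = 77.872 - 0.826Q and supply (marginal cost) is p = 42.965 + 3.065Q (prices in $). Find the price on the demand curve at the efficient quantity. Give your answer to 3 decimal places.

P = $69.265

Social marginal benefit = demand + MEB = 83.509 - 0.826Q.
Set SMB = MC: 83.509 - 0.826Q = 42.965 + 3.065Q → Q* = 10.4199.
Consumer price on the demand curve at Q*: 77.872 − 0.826×10.4199 = 69.2652.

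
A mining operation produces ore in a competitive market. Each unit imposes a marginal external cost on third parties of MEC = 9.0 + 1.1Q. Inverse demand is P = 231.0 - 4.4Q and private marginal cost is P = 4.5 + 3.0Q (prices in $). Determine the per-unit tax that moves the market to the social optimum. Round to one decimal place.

Social marginal cost = private MC + MEC = 13.5 + 4.1Q.
Set SMC = demand: 13.5 + 4.1Q = 231.0 - 4.4Q → Q* = 25.5882.
The Pigouvian tax equals MEC at Q*: 9.0 + 1.1×25.5882 = 37.1470.

tax = $37.1 per unit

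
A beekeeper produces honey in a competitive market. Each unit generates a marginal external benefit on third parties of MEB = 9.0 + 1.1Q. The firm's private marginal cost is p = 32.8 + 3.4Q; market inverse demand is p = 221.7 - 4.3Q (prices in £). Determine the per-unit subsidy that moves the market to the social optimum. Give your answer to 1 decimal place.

Social marginal cost = private MC − MEB = 23.8 + 2.3Q.
Set SMC = demand: 23.8 + 2.3Q = 221.7 - 4.3Q → Q* = 29.9848.
The Pigouvian subsidy equals MEB at Q*: 9.0 + 1.1×29.9848 = 41.9833.

subsidy = £42.0 per unit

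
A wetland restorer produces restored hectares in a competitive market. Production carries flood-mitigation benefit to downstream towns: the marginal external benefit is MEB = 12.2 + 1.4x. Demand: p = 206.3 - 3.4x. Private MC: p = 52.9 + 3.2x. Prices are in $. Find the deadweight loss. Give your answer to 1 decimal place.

DWL = $192.5

Market equilibrium (private): 52.9 + 3.2x = 206.3 - 3.4x → x_m = 23.2424.
Social marginal cost = private MC − MEB = 40.7 + 1.8x.
Set SMC = demand: 40.7 + 1.8x = 206.3 - 3.4x → x* = 31.8462.
Between x* and x_m the wedge demand − SMC runs linearly from 0 to MEB(x_m), so the loss is a triangle.
DWL = ½ × 8.6038 × 44.7394 = 192.4644.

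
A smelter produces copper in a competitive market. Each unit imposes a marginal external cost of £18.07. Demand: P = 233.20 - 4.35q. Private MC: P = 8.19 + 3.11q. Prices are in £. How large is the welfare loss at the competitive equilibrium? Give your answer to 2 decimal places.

Market equilibrium (private): 8.19 + 3.11q = 233.20 - 4.35q → q_m = 30.1622.
Social marginal cost = private MC + MEC = 26.26 + 3.11q.
Set SMC = demand: 26.26 + 3.11q = 233.20 - 4.35q → q* = 27.7399.
The welfare-loss triangle has base |q_m − q*| and height MEC(q_m) (the vertical gap between SMC and demand is zero at q* and MEC at q_m).
DWL = ½ × 2.4223 × 18.0700 = 21.8855.

DWL = £21.89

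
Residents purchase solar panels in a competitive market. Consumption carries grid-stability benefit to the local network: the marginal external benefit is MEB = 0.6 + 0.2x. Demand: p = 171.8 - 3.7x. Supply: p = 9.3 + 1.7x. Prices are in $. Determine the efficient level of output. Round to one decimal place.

x* = 31.4

Social marginal benefit = demand + MEB = 172.4 - 3.5x.
Set SMB = MC: 172.4 - 3.5x = 9.3 + 1.7x → x* = 31.3654.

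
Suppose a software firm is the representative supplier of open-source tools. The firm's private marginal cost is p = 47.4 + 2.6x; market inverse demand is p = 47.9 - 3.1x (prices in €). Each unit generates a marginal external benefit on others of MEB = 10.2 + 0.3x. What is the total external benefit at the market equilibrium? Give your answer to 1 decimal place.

Market equilibrium (private): 47.4 + 2.6x = 47.9 - 3.1x → x_m = 0.0877.
Total external benefit = ∫₀^{x_m} (10.2 + 0.3x) dx = 10.2×0.0877 + ½×0.3×0.0877² = 0.8957.

€0.9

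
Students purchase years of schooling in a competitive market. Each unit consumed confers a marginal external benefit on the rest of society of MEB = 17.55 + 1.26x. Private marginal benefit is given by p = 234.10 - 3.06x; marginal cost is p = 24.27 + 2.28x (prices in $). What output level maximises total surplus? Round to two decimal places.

Social marginal benefit = demand + MEB = 251.65 - 1.80x.
Set SMB = MC: 251.65 - 1.80x = 24.27 + 2.28x → x* = 55.7304.

x* = 55.73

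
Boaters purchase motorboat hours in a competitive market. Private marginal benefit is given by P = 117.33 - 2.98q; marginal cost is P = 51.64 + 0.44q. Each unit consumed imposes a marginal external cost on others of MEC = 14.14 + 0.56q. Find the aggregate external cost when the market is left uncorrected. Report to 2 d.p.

374.90

Market equilibrium (private): 51.64 + 0.44q = 117.33 - 2.98q → q_m = 19.2076.
Total external cost = ∫₀^{q_m} (14.14 + 0.56q) dq = 14.14×19.2076 + ½×0.56×19.2076² = 374.8964.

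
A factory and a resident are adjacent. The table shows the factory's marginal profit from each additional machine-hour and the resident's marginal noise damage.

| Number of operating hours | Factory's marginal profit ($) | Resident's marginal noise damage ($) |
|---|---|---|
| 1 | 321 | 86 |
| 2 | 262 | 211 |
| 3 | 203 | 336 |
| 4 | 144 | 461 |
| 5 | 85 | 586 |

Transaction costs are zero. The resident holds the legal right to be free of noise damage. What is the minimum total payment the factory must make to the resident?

Efficient level: marginal profit ≥ marginal noise damage through level 2, so k* = 2.
With the resident holding the right, the factory must at least compensate total damage at k*: 86 + 211 = 297.

$297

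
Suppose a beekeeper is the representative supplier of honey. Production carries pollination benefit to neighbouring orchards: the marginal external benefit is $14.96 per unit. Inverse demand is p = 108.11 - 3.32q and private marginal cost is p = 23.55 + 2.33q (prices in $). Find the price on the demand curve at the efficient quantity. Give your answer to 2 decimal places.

P = $49.63

Social marginal cost = private MC − MEB = 8.59 + 2.33q.
Set SMC = demand: 8.59 + 2.33q = 108.11 - 3.32q → q* = 17.6142.
Consumer price on the demand curve at q*: 108.11 − 3.32×17.6142 = 49.6309.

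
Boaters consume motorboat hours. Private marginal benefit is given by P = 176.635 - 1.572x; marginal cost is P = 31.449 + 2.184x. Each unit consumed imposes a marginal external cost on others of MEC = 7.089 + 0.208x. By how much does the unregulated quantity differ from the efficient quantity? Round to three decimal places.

3.817 units

Market equilibrium (private): 31.449 + 2.184x = 176.635 - 1.572x → x_m = 38.6544.
Social marginal benefit = demand − MEC = 169.546 - 1.780x.
Set SMB = MC: 169.546 - 1.780x = 31.449 + 2.184x → x* = 34.8378.
Gap = |38.6544 − 34.8378| = 3.8166.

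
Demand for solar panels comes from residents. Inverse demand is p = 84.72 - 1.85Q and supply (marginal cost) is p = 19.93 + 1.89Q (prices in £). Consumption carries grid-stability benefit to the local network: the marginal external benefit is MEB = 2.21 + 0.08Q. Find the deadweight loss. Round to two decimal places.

Market equilibrium (private): 19.93 + 1.89Q = 84.72 - 1.85Q → Q_m = 17.3235.
Social marginal benefit = demand + MEB = 86.93 - 1.77Q.
Set SMB = MC: 86.93 - 1.77Q = 19.93 + 1.89Q → Q* = 18.3060.
The welfare-loss triangle has base |Q_m − Q*| and height MEB(Q_m) (the vertical gap between SMB and MC is zero at Q* and MEB at Q_m).
DWL = ½ × 0.9825 × 3.5959 = 1.7665.

DWL = £1.77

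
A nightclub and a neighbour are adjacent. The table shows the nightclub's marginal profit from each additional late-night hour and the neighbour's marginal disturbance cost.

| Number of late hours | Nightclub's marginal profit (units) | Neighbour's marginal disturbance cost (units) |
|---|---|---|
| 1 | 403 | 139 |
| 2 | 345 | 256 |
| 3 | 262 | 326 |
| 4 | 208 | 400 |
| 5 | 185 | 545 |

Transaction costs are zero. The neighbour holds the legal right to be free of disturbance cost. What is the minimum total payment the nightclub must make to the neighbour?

Efficient level: marginal profit ≥ marginal disturbance cost through level 2, so k* = 2.
With the neighbour holding the right, the nightclub must at least compensate total damage at k*: 139 + 256 = 395.

395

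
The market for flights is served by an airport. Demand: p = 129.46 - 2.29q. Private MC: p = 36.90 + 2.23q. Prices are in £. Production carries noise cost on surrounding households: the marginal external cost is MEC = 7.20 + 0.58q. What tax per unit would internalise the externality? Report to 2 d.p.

Social marginal cost = private MC + MEC = 44.10 + 2.81q.
Set SMC = demand: 44.10 + 2.81q = 129.46 - 2.29q → q* = 16.7373.
The Pigouvian tax equals MEC at q*: 7.20 + 0.58×16.7373 = 16.9076.

tax = £16.91 per unit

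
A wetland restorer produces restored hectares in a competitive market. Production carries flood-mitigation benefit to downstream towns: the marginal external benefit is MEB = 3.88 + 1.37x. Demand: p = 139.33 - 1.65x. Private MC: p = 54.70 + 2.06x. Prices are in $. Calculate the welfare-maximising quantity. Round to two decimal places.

x* = 37.82

Social marginal cost = private MC − MEB = 50.82 + 0.69x.
Set SMC = demand: 50.82 + 0.69x = 139.33 - 1.65x → x* = 37.8248.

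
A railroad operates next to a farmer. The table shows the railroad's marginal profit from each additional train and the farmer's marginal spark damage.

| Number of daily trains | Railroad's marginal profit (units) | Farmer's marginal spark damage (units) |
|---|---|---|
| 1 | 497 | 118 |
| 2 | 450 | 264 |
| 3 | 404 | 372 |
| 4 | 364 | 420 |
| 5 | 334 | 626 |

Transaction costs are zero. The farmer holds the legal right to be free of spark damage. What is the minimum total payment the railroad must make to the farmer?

Efficient level: marginal profit ≥ marginal spark damage through level 3, so k* = 3.
With the farmer holding the right, the railroad must at least compensate total damage at k*: 118 + 264 + 372 = 754.

754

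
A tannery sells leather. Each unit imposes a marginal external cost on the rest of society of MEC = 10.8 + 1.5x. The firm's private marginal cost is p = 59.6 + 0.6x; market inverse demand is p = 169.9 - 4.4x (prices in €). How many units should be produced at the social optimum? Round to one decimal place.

x* = 15.3

Social marginal cost = private MC + MEC = 70.4 + 2.1x.
Set SMC = demand: 70.4 + 2.1x = 169.9 - 4.4x → x* = 15.3077.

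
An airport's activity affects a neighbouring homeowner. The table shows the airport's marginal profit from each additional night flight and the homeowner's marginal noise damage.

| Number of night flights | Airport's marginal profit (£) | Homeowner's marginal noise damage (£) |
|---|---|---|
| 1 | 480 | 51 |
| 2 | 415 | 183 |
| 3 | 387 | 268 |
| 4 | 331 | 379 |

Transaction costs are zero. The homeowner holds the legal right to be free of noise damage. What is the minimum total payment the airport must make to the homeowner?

£502

Efficient level: marginal profit ≥ marginal noise damage through level 3, so k* = 3.
With the homeowner holding the right, the airport must at least compensate total damage at k*: 51 + 183 + 268 = 502.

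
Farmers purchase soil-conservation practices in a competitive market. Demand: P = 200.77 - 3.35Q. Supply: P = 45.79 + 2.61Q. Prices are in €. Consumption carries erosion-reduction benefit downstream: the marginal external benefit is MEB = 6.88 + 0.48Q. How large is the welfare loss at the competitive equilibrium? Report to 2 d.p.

DWL = €34.20

Market equilibrium (private): 45.79 + 2.61Q = 200.77 - 3.35Q → Q_m = 26.0034.
Social marginal benefit = demand + MEB = 207.65 - 2.87Q.
Set SMB = MC: 207.65 - 2.87Q = 45.79 + 2.61Q → Q* = 29.5365.
Height of the DWL triangle at Q_m is SMB(Q_m) − MC(Q_m) = MEB(Q_m) = 19.3616.
DWL = ½ × 3.5331 × 19.3616 = 34.2032.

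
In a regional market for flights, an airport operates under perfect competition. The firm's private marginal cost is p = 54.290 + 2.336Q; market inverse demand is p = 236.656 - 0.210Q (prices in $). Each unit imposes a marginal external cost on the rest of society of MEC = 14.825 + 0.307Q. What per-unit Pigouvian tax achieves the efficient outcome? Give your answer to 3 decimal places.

Social marginal cost = private MC + MEC = 69.115 + 2.643Q.
Set SMC = demand: 69.115 + 2.643Q = 236.656 - 0.210Q → Q* = 58.7245.
The Pigouvian tax equals MEC at Q*: 14.825 + 0.307×58.7245 = 32.8534.

tax = $32.853 per unit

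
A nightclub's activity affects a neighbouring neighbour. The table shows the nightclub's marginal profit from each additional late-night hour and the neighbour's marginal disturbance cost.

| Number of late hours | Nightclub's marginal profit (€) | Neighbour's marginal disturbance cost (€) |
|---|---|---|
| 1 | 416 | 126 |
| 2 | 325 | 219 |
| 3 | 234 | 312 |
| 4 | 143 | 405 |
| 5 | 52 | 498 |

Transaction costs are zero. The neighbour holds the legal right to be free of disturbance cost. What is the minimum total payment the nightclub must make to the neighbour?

€345

Efficient level: marginal profit ≥ marginal disturbance cost through level 2, so k* = 2.
With the neighbour holding the right, the nightclub must at least compensate total damage at k*: 126 + 219 = 345.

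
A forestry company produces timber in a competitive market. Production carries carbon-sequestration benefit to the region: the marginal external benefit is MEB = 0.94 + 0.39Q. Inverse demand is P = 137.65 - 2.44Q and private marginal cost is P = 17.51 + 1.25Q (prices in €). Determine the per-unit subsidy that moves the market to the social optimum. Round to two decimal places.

Social marginal cost = private MC − MEB = 16.57 + 0.86Q.
Set SMC = demand: 16.57 + 0.86Q = 137.65 - 2.44Q → Q* = 36.6909.
The Pigouvian subsidy equals MEB at Q*: 0.94 + 0.39×36.6909 = 15.2495.

subsidy = €15.25 per unit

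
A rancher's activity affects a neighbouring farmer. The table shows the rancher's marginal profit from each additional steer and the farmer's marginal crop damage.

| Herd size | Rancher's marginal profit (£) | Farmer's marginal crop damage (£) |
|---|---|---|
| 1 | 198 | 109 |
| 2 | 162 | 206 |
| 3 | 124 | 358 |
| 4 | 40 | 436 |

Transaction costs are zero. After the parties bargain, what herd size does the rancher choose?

Bargaining reaches the level where marginal profit last exceeds marginal crop damage.
That holds through level 1 (198 ≥ 109) but not at 2 (162 < 206).

1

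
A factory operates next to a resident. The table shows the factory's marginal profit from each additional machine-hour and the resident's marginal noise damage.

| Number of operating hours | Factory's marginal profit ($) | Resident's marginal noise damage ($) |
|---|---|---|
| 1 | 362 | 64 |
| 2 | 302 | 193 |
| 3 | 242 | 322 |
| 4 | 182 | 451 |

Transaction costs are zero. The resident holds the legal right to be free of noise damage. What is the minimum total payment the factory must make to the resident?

$257

Efficient level: marginal profit ≥ marginal noise damage through level 2, so k* = 2.
With the resident holding the right, the factory must at least compensate total damage at k*: 64 + 193 = 257.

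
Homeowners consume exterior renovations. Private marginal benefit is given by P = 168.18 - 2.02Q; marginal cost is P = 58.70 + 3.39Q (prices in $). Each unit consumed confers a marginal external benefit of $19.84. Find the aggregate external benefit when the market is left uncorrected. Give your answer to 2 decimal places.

$401.49

Market equilibrium (private): 58.70 + 3.39Q = 168.18 - 2.02Q → Q_m = 20.2366.
Total external benefit = MEB × Q_m = 19.84 × 20.2366 = 401.4941.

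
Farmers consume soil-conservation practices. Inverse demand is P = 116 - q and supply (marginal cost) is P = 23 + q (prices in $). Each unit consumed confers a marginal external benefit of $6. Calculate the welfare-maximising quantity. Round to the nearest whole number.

q* = 50

Social marginal benefit = demand + MEB = 122 - q.
Set SMB = MC: 122 - q = 23 + q → q* = 49.5000.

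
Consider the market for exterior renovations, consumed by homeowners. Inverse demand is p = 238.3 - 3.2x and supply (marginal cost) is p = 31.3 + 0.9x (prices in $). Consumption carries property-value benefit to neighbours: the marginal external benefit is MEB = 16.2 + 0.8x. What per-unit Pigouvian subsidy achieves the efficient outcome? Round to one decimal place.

Social marginal benefit = demand + MEB = 254.5 - 2.4x.
Set SMB = MC: 254.5 - 2.4x = 31.3 + 0.9x → x* = 67.6364.
The Pigouvian subsidy equals MEB at x*: 16.2 + 0.8×67.6364 = 70.3091.

subsidy = $70.3 per unit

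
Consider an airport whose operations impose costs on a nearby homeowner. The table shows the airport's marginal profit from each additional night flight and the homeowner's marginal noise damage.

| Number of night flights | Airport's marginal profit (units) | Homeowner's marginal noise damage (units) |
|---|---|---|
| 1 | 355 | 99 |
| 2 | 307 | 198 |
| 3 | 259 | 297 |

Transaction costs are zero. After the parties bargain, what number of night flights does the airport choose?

Bargaining reaches the level where marginal profit last exceeds marginal noise damage.
That holds through level 2 (307 ≥ 198) but not at 3 (259 < 297).

2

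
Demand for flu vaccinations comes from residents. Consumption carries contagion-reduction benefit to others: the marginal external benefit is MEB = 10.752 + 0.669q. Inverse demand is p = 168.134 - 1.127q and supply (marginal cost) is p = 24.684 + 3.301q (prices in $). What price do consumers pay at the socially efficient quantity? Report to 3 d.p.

Social marginal benefit = demand + MEB = 178.886 - 0.458q.
Set SMB = MC: 178.886 - 0.458q = 24.684 + 3.301q → q* = 41.0221.
Consumer price on the demand curve at q*: 168.134 − 1.127×41.0221 = 121.9021.

P = $121.902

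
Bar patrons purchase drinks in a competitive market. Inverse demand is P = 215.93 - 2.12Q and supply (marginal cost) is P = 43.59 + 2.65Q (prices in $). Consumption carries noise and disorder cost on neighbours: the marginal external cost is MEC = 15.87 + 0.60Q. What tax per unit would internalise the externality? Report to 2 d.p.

tax = $33.35 per unit

Social marginal benefit = demand − MEC = 200.06 - 2.72Q.
Set SMB = MC: 200.06 - 2.72Q = 43.59 + 2.65Q → Q* = 29.1378.
The Pigouvian tax equals MEC at Q*: 15.87 + 0.60×29.1378 = 33.3527.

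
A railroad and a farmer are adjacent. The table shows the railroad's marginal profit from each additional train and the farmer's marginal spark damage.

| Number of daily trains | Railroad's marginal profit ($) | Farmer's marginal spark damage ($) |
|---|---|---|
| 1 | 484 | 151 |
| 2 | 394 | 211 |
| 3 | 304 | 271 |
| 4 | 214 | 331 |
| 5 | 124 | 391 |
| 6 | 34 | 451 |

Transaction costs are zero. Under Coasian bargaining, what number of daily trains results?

Bargaining reaches the level where marginal profit last exceeds marginal spark damage.
That holds through level 3 (304 ≥ 271) but not at 4 (214 < 331).

3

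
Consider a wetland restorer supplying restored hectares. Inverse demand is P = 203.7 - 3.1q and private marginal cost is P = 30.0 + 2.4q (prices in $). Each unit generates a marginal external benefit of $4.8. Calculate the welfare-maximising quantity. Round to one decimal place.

Social marginal cost = private MC − MEB = 25.2 + 2.4q.
Set SMC = demand: 25.2 + 2.4q = 203.7 - 3.1q → q* = 32.4545.

q* = 32.5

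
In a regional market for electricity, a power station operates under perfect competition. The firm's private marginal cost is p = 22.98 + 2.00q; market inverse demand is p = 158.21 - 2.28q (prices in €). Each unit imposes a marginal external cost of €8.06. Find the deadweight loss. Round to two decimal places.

DWL = €7.59

Market equilibrium (private): 22.98 + 2.00q = 158.21 - 2.28q → q_m = 31.5958.
Social marginal cost = private MC + MEC = 31.04 + 2.00q.
Set SMC = demand: 31.04 + 2.00q = 158.21 - 2.28q → q* = 29.7126.
The loss is the area between SMC and demand from q* to q_m; with linear curves that's a triangle of height MEC(q_m).
DWL = ½ × 1.8832 × 8.0600 = 7.5893.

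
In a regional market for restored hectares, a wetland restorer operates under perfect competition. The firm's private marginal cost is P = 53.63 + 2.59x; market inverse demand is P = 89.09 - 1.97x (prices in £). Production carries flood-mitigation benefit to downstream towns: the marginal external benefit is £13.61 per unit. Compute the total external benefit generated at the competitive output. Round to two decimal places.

Market equilibrium (private): 53.63 + 2.59x = 89.09 - 1.97x → x_m = 7.7763.
Total external benefit = MEB × x_m = 13.61 × 7.7763 = 105.8354.

£105.84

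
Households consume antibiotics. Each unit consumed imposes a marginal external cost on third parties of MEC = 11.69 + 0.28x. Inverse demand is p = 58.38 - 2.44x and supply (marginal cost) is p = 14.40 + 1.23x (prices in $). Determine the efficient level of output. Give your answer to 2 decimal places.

Social marginal benefit = demand − MEC = 46.69 - 2.72x.
Set SMB = MC: 46.69 - 2.72x = 14.40 + 1.23x → x* = 8.1747.

x* = 8.17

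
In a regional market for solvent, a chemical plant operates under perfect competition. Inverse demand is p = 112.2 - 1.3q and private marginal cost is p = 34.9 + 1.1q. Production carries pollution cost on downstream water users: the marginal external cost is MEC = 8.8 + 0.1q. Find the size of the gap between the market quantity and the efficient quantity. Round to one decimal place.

Market equilibrium (private): 34.9 + 1.1q = 112.2 - 1.3q → q_m = 32.2083.
Social marginal cost = private MC + MEC = 43.7 + 1.2q.
Set SMC = demand: 43.7 + 1.2q = 112.2 - 1.3q → q* = 27.4000.
Gap = |32.2083 − 27.4000| = 4.8083.

4.8 units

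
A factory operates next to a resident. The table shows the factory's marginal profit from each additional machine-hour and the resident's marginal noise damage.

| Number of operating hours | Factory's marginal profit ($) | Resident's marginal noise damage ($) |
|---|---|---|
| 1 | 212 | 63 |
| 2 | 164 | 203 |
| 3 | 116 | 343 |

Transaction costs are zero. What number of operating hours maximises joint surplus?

1

Bargaining reaches the level where marginal profit last exceeds marginal noise damage.
That holds through level 1 (212 ≥ 63) but not at 2 (164 < 203).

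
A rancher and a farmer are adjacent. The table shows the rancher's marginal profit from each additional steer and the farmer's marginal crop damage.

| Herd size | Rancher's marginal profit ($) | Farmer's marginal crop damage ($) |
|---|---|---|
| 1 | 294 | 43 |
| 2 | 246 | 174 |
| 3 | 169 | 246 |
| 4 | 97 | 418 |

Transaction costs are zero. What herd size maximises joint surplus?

Bargaining reaches the level where marginal profit last exceeds marginal crop damage.
That holds through level 2 (246 ≥ 174) but not at 3 (169 < 246).

2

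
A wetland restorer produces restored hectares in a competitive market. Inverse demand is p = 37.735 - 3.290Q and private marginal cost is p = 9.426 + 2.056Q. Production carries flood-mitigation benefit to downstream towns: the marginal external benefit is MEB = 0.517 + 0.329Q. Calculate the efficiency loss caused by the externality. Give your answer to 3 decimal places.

Market equilibrium (private): 9.426 + 2.056Q = 37.735 - 3.290Q → Q_m = 5.2954.
Social marginal cost = private MC − MEB = 8.909 + 1.727Q.
Set SMC = demand: 8.909 + 1.727Q = 37.735 - 3.290Q → Q* = 5.7457.
The welfare-loss triangle has base |Q_m − Q*| and height MEB(Q_m) (the vertical gap between SMC and demand is zero at Q* and MEB at Q_m).
DWL = ½ × 0.4503 × 2.2592 = 0.5087.

DWL = 0.509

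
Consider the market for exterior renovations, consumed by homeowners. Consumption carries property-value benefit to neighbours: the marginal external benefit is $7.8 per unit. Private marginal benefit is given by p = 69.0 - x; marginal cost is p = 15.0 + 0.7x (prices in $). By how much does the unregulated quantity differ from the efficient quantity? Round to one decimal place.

Market equilibrium (private): 15.0 + 0.7x = 69.0 - x → x_m = 31.7647.
Social marginal benefit = demand + MEB = 76.8 - x.
Set SMB = MC: 76.8 - x = 15.0 + 0.7x → x* = 36.3529.
Gap = |31.7647 − 36.3529| = 4.5882.

4.6 units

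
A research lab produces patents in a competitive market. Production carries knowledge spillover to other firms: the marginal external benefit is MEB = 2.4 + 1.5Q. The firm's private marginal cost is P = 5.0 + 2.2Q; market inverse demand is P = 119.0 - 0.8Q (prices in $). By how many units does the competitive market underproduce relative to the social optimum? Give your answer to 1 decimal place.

Market equilibrium (private): 5.0 + 2.2Q = 119.0 - 0.8Q → Q_m = 38.0000.
Social marginal cost = private MC − MEB = 2.6 + 0.7Q.
Set SMC = demand: 2.6 + 0.7Q = 119.0 - 0.8Q → Q* = 77.6000.
Gap = |38.0000 − 77.6000| = 39.6000.

39.6 units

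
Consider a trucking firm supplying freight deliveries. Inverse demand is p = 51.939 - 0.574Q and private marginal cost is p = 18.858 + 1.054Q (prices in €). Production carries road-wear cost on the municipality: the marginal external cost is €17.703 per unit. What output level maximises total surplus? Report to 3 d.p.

Social marginal cost = private MC + MEC = 36.561 + 1.054Q.
Set SMC = demand: 36.561 + 1.054Q = 51.939 - 0.574Q → Q* = 9.4459.

Q* = 9.446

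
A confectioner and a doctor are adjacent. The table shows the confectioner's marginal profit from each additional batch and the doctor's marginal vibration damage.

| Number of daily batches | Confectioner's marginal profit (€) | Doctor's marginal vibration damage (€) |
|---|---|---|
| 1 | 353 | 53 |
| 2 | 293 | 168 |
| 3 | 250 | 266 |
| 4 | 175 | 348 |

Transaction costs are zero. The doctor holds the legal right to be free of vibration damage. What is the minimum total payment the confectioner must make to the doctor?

Efficient level: marginal profit ≥ marginal vibration damage through level 2, so k* = 2.
With the doctor holding the right, the confectioner must at least compensate total damage at k*: 53 + 168 = 221.

€221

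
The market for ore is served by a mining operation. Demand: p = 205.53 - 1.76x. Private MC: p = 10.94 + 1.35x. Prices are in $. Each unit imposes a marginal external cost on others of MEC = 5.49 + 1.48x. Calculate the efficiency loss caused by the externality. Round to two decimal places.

Market equilibrium (private): 10.94 + 1.35x = 205.53 - 1.76x → x_m = 62.5691.
Social marginal cost = private MC + MEC = 16.43 + 2.83x.
Set SMC = demand: 16.43 + 2.83x = 205.53 - 1.76x → x* = 41.1983.
Between x* and x_m the wedge SMC − demand runs linearly from 0 to MEC(x_m), so the loss is a triangle.
DWL = ½ × 21.3708 × 98.0923 = 1048.1555.

DWL = $1048.16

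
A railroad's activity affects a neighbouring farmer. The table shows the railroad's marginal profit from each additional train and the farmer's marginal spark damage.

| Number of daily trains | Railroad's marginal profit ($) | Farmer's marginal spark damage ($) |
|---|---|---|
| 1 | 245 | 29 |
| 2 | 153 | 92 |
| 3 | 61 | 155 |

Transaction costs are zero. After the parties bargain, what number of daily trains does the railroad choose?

2

Bargaining reaches the level where marginal profit last exceeds marginal spark damage.
That holds through level 2 (153 ≥ 92) but not at 3 (61 < 155).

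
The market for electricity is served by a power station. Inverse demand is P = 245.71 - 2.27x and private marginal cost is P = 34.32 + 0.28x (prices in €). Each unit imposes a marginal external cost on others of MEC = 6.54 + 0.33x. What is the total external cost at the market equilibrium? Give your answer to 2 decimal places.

Market equilibrium (private): 34.32 + 0.28x = 245.71 - 2.27x → x_m = 82.8980.
Total external cost = ∫₀^{x_m} (6.54 + 0.33x) dx = 6.54×82.8980 + ½×0.33×82.8980² = 1676.0459.

€1676.05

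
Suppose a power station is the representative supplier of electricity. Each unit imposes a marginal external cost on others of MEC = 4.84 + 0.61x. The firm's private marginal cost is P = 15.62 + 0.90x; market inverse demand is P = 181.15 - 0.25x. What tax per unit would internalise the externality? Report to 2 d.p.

Social marginal cost = private MC + MEC = 20.46 + 1.51x.
Set SMC = demand: 20.46 + 1.51x = 181.15 - 0.25x → x* = 91.3011.
The Pigouvian tax equals MEC at x*: 4.84 + 0.61×91.3011 = 60.5337.

tax = 60.53 per unit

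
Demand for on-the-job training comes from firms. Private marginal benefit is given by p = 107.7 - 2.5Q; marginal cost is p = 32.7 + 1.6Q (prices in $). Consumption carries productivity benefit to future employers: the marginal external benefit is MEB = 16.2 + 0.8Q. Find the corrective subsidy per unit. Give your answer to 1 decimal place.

subsidy = $38.3 per unit

Social marginal benefit = demand + MEB = 123.9 - 1.7Q.
Set SMB = MC: 123.9 - 1.7Q = 32.7 + 1.6Q → Q* = 27.6364.
The Pigouvian subsidy equals MEB at Q*: 16.2 + 0.8×27.6364 = 38.3091.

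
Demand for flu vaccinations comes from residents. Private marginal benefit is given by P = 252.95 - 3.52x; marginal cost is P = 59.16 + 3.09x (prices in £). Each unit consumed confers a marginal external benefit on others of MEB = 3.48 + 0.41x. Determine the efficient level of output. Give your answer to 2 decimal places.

Social marginal benefit = demand + MEB = 256.43 - 3.11x.
Set SMB = MC: 256.43 - 3.11x = 59.16 + 3.09x → x* = 31.8177.

x* = 31.82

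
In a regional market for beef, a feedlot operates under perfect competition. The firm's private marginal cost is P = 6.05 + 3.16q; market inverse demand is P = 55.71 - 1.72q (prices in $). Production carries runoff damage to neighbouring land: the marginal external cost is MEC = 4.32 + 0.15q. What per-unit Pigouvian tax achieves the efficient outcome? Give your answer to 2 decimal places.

tax = $5.67 per unit

Social marginal cost = private MC + MEC = 10.37 + 3.31q.
Set SMC = demand: 10.37 + 3.31q = 55.71 - 1.72q → q* = 9.0139.
The Pigouvian tax equals MEC at q*: 4.32 + 0.15×9.0139 = 5.6721.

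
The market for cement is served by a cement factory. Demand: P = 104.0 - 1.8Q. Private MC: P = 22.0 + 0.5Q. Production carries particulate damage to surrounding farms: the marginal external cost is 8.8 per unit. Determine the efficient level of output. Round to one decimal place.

Social marginal cost = private MC + MEC = 30.8 + 0.5Q.
Set SMC = demand: 30.8 + 0.5Q = 104.0 - 1.8Q → Q* = 31.8261.

Q* = 31.8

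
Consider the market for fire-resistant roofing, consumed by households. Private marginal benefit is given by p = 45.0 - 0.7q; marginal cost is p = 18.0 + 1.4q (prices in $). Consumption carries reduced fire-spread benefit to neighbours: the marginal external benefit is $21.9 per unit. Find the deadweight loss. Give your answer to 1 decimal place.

Market equilibrium (private): 18.0 + 1.4q = 45.0 - 0.7q → q_m = 12.8571.
Social marginal benefit = demand + MEB = 66.9 - 0.7q.
Set SMB = MC: 66.9 - 0.7q = 18.0 + 1.4q → q* = 23.2857.
The welfare-loss triangle has base |q_m − q*| and height MEB(q_m) (the vertical gap between SMB and MC is zero at q* and MEB at q_m).
DWL = ½ × 10.4286 × 21.9000 = 114.1932.

DWL = $114.2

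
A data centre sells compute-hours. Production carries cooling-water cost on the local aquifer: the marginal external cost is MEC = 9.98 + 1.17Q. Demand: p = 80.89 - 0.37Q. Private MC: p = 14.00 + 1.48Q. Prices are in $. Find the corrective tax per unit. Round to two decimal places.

Social marginal cost = private MC + MEC = 23.98 + 2.65Q.
Set SMC = demand: 23.98 + 2.65Q = 80.89 - 0.37Q → Q* = 18.8444.
The Pigouvian tax equals MEC at Q*: 9.98 + 1.17×18.8444 = 32.0279.

tax = $32.03 per unit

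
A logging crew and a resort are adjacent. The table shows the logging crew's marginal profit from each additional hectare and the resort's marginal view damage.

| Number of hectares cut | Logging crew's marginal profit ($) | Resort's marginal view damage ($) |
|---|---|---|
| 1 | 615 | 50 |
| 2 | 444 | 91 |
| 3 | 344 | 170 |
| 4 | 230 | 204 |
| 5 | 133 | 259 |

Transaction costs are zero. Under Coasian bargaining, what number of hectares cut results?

4

Bargaining reaches the level where marginal profit last exceeds marginal view damage.
That holds through level 4 (230 ≥ 204) but not at 5 (133 < 259).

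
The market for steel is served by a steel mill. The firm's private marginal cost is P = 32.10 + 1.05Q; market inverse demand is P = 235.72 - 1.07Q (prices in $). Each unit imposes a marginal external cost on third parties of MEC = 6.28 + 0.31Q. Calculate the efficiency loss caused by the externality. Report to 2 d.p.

Market equilibrium (private): 32.10 + 1.05Q = 235.72 - 1.07Q → Q_m = 96.0472.
Social marginal cost = private MC + MEC = 38.38 + 1.36Q.
Set SMC = demand: 38.38 + 1.36Q = 235.72 - 1.07Q → Q* = 81.2099.
Height of the DWL triangle at Q_m is SMC(Q_m) − demand(Q_m) = MEC(Q_m) = 36.0546.
DWL = ½ × 14.8373 × 36.0546 = 267.4765.

DWL = $267.48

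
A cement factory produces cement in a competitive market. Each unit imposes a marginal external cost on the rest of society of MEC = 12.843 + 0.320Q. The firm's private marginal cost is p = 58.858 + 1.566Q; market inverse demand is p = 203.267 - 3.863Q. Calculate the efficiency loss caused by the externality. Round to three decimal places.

Market equilibrium (private): 58.858 + 1.566Q = 203.267 - 3.863Q → Q_m = 26.5996.
Social marginal cost = private MC + MEC = 71.701 + 1.886Q.
Set SMC = demand: 71.701 + 1.886Q = 203.267 - 3.863Q → Q* = 22.8850.
Height of the DWL triangle at Q_m is SMC(Q_m) − demand(Q_m) = MEC(Q_m) = 21.3549.
DWL = ½ × 3.7146 × 21.3549 = 39.6625.

DWL = 39.662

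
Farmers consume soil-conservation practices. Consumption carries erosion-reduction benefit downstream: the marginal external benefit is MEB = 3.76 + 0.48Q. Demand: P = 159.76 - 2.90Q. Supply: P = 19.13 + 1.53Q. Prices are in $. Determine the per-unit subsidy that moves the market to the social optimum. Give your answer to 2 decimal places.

subsidy = $21.31 per unit

Social marginal benefit = demand + MEB = 163.52 - 2.42Q.
Set SMB = MC: 163.52 - 2.42Q = 19.13 + 1.53Q → Q* = 36.5544.
The Pigouvian subsidy equals MEB at Q*: 3.76 + 0.48×36.5544 = 21.3061.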